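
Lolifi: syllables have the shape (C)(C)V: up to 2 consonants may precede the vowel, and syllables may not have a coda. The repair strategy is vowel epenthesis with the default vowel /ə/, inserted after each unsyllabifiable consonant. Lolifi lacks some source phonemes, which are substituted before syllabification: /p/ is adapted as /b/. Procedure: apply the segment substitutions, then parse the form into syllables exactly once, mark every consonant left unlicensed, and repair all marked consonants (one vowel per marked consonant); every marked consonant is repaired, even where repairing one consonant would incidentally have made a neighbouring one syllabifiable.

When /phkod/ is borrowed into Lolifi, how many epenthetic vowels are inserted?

After substitution the input is /bhkod/.
The unsyllabifiable consonants are /b/, /d/; each receives one epenthetic vowel.

2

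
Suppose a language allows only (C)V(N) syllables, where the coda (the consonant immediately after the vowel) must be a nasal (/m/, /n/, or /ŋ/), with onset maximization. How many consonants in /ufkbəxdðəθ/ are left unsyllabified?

The consonants /f/, /k/, /x/, /d/, /θ/ cannot be parsed into a legal (C)V(N) syllable (only a nasal (/m/, /n/, or /ŋ/) is licensed in coda position; onsets are limited to one consonant).

5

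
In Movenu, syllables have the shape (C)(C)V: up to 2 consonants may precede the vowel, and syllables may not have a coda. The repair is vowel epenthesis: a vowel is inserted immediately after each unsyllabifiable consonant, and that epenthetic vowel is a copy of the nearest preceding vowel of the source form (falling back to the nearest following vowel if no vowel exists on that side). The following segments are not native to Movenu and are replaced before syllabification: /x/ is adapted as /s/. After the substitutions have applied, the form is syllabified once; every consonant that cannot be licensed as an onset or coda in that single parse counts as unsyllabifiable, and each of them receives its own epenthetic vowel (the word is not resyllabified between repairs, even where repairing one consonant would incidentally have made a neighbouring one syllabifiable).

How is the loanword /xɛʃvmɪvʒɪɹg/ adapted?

sɛʃɛvmɪvʒɪɹɪgɪ

Substitution: /x/ → /s/, giving /sɛʃvmɪvʒɪɹg/.
Under (C)(C)V, the unsyllabifiable consonants are /ʃ/, /ɹ/, /g/ (no codas are permitted; onsets may contain at most 2 consonants).
Epenthesis after each stranded consonant: /ʃ/ → /ʃɛ/, /ɹ/ → /ɹɪ/, /g/ → /gɪ/.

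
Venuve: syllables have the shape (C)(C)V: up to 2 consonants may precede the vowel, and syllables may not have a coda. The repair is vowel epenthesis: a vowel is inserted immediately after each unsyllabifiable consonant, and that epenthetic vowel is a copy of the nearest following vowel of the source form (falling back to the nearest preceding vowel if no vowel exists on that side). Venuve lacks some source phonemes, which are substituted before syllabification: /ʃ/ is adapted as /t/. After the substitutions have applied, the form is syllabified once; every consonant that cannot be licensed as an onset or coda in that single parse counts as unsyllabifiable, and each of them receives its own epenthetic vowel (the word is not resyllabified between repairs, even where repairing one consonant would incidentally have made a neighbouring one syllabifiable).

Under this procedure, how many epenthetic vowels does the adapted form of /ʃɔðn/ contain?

After substitution the input is /tɔðn/.
The unsyllabifiable consonants are /ð/, /n/; each receives one epenthetic vowel.

2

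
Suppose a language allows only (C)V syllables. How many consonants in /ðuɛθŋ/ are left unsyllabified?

2

Under (C)V, the unsyllabifiable consonants are /θ/, /ŋ/ (no codas are permitted; onsets are limited to one consonant).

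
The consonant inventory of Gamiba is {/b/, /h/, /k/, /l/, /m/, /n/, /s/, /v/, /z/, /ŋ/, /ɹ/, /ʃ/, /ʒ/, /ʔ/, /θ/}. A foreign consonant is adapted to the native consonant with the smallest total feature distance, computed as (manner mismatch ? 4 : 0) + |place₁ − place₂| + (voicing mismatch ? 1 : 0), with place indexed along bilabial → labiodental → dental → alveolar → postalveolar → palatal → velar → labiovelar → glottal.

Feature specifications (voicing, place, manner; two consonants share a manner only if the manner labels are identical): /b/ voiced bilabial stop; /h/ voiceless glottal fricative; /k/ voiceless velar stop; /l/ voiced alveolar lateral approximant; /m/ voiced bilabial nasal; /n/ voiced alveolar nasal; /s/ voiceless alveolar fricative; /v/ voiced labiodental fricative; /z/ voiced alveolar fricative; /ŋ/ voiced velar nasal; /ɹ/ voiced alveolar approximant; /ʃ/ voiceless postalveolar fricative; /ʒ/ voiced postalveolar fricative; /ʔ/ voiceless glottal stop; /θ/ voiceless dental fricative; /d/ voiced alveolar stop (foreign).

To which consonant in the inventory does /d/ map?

b

/b/ is closest: same manner (stop), place distance 3 (alveolar→bilabial), same voicing; total 3. Next closest is /k/ at distance 4.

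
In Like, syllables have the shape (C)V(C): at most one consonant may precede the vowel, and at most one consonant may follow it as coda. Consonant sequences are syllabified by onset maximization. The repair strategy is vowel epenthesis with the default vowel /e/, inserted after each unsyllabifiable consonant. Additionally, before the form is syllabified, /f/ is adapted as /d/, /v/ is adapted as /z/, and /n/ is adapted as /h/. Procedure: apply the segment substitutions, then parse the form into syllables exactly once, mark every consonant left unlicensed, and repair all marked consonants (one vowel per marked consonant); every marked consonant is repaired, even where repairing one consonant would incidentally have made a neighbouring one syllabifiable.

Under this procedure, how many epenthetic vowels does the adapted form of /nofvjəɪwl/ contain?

After substitution the input is /hodzjəɪwl/.
The unsyllabifiable consonants are /z/, /l/; each receives one epenthetic vowel.

2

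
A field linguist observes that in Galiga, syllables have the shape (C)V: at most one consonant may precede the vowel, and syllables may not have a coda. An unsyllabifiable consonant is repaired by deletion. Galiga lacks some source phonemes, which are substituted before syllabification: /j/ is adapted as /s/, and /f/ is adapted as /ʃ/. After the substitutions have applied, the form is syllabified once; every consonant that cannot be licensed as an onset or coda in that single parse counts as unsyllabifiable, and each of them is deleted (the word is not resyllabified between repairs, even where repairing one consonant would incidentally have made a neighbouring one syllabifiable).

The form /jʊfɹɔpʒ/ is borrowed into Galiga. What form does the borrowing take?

Substitution: /j/ → /s/, /f/ → /ʃ/, giving /sʊʃɹɔpʒ/.
Under (C)V, the unsyllabifiable consonants are /ʃ/, /p/, /ʒ/ (no codas are permitted; onsets are limited to one consonant).
Deleting the stranded consonants removes /ʃ/, /p/, /ʒ/.

sʊɹɔ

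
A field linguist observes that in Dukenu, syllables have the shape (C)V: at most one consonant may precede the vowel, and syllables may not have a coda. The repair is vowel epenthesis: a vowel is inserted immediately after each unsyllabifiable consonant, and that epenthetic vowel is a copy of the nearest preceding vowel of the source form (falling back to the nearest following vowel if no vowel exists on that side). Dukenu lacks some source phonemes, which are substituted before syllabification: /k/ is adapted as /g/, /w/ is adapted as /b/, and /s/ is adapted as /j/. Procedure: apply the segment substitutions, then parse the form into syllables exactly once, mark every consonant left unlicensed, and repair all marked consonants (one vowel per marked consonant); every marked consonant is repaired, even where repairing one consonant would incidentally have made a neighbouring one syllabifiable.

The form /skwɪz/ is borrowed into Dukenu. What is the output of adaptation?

jɪgɪbɪzɪ

Substitution: /s/ → /j/, /k/ → /g/, /w/ → /b/, giving /jgbɪz/.
Syllabifying with onset maximization leaves /j/, /g/, /z/ stranded (no codas are permitted; onsets are limited to one consonant).
Inserting the epenthetic vowel yields /j/ → /jɪ/, /g/ → /gɪ/, /z/ → /zɪ/.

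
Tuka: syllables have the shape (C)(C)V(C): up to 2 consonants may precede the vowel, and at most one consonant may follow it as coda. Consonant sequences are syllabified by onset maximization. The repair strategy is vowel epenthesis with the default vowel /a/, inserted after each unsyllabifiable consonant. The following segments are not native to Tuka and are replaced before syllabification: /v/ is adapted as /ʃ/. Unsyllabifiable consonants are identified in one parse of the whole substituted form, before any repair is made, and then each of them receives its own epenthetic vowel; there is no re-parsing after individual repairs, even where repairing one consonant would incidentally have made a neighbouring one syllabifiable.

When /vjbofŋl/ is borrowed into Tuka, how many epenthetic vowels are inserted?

After substitution the input is /ʃjbofŋl/.
The unsyllabifiable consonants are /ʃ/, /ŋ/, /l/; each receives one epenthetic vowel.

3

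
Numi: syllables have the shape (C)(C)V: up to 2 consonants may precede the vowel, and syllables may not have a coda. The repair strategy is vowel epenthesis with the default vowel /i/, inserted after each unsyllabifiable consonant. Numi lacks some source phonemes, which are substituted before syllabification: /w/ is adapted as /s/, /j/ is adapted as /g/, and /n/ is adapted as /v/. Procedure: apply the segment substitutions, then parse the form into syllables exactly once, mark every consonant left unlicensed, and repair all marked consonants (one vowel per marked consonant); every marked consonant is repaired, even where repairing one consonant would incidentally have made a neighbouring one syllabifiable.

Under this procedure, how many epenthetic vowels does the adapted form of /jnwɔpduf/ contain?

After substitution the input is /gvsɔpduf/.
The unsyllabifiable consonants are /g/, /f/; each receives one epenthetic vowel.

2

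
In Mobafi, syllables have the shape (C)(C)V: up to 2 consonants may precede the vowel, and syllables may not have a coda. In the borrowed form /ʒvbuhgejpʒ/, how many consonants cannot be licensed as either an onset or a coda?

The consonants /ʒ/, /j/, /p/, /ʒ/ cannot be parsed into a legal (C)(C)V syllable (no codas are permitted; onsets may contain at most 2 consonants).

4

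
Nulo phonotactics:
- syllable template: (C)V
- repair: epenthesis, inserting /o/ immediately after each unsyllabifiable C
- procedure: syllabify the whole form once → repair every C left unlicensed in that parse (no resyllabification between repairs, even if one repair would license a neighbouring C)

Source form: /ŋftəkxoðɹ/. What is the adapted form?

ŋofotəkoxoðoɹo

The consonants /ŋ/, /f/, /k/, /ð/, /ɹ/ cannot be parsed into a legal (C)V syllable (no codas are permitted; onsets are limited to one consonant).
Each unlicensed consonant becomes the onset of a new syllable: /ŋ/ → /ŋo/, /f/ → /fo/, /k/ → /ko/, /ð/ → /ðo/, /ɹ/ → /ɹo/.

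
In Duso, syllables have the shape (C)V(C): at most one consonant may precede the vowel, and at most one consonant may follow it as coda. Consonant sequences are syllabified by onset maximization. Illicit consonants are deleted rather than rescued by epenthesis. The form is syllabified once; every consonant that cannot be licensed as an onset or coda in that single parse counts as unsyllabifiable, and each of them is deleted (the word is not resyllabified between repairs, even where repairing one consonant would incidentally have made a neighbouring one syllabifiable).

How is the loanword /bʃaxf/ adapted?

ʃax

Syllabifying with onset maximization leaves /b/, /f/ stranded (at most one coda consonant is licensed; onsets are limited to one consonant).
Deletion applies to /b/, /f/.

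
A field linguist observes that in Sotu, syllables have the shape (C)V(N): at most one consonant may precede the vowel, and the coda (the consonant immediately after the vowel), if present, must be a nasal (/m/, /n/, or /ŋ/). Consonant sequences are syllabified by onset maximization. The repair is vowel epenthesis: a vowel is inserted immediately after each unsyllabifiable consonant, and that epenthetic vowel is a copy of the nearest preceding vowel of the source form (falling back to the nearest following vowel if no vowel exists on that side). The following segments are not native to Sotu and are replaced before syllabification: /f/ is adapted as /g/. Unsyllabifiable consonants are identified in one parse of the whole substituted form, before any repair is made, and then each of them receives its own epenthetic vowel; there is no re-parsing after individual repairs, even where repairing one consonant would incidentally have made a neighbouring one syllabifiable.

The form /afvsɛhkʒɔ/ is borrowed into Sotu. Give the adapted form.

agavasɛhɛkɛʒɔ

Substitution: /f/ → /g/, giving /agvsɛhkʒɔ/.
Syllabifying with onset maximization leaves /g/, /v/, /h/, /k/ stranded (only a nasal (/m/, /n/, or /ŋ/) is licensed in coda position; onsets are limited to one consonant).
Inserting the epenthetic vowel yields /g/ → /ga/, /v/ → /va/, /h/ → /hɛ/, /k/ → /kɛ/.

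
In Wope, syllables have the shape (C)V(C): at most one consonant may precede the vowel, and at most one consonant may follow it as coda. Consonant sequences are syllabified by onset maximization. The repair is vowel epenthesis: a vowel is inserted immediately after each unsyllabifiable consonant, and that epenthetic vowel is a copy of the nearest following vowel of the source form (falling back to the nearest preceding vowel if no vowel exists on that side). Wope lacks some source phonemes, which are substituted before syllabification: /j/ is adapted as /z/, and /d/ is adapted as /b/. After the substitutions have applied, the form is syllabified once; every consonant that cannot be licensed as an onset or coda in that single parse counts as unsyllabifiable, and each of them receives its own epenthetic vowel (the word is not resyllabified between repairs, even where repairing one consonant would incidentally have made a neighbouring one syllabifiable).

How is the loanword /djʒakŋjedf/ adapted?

bazaʒakŋezebfe

Substitution: /d/ → /b/, /j/ → /z/, giving /bzʒakŋzebf/.
Under (C)V(C), the unsyllabifiable consonants are /b/, /z/, /ŋ/, /f/ (at most one coda consonant is licensed; onsets are limited to one consonant).
Each unlicensed consonant becomes the onset of a new syllable: /b/ → /ba/, /z/ → /za/, /ŋ/ → /ŋe/, /f/ → /fe/.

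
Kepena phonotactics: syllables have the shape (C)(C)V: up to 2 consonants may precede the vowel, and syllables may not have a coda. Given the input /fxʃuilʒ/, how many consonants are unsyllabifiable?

3

Under (C)(C)V, the unsyllabifiable consonants are /f/, /l/, /ʒ/ (no codas are permitted; onsets may contain at most 2 consonants).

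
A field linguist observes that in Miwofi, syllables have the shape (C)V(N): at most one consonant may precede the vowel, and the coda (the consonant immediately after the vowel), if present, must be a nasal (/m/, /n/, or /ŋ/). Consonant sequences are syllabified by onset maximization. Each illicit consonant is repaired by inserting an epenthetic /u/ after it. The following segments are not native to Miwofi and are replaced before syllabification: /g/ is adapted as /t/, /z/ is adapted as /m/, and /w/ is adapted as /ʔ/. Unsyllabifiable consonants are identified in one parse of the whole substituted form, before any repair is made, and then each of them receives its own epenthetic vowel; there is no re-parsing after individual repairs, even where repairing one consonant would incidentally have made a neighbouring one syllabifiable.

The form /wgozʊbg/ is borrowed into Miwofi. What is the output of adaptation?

Substitution: /w/ → /ʔ/, /g/ → /t/, /z/ → /m/, giving /ʔtomʊbt/.
The consonants /ʔ/, /b/, /t/ cannot be parsed into a legal (C)V(N) syllable (only a nasal (/m/, /n/, or /ŋ/) is licensed in coda position; onsets are limited to one consonant).
Epenthesis after each stranded consonant: /ʔ/ → /ʔu/, /b/ → /bu/, /t/ → /tu/.

ʔutomʊbutu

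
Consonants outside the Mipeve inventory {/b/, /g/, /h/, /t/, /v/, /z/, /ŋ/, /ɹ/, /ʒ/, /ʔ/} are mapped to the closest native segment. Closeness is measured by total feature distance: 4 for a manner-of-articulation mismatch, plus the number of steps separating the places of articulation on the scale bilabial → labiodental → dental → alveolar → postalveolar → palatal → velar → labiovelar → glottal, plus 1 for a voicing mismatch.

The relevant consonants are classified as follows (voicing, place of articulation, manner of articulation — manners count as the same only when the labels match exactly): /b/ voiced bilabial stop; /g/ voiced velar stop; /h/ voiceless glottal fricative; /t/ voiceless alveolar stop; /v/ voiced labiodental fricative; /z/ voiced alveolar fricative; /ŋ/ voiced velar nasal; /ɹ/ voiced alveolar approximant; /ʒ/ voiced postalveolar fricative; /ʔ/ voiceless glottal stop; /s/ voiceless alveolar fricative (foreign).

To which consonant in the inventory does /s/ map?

/z/ is closest: same manner (fricative), place distance 0 (alveolar→alveolar), voicing differs (+1); total 1. Next closest is /ʒ/ at distance 2.

z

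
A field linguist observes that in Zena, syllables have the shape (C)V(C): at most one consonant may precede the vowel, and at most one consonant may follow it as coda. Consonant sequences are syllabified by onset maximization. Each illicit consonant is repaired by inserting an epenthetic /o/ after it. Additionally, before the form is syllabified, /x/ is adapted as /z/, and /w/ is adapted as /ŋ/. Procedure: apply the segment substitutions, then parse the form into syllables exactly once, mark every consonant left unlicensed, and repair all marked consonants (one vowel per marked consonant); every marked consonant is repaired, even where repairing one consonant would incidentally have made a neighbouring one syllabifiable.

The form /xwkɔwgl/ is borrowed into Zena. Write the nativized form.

zoŋokɔŋgolo

Substitution: /x/ → /z/, /w/ → /ŋ/, giving /zŋkɔŋgl/.
Under (C)V(C), the unsyllabifiable consonants are /z/, /ŋ/, /g/, /l/ (at most one coda consonant is licensed; onsets are limited to one consonant).
Epenthesis after each stranded consonant: /z/ → /zo/, /ŋ/ → /ŋo/, /g/ → /go/, /l/ → /lo/.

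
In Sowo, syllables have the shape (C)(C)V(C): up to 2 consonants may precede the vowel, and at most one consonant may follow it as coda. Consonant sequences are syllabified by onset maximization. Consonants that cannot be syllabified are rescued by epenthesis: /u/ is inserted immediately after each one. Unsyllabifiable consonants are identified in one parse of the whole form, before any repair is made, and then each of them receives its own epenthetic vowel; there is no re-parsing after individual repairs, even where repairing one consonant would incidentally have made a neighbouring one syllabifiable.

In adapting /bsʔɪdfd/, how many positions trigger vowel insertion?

3

The unsyllabifiable consonants are /b/, /f/, /d/; each receives one epenthetic vowel.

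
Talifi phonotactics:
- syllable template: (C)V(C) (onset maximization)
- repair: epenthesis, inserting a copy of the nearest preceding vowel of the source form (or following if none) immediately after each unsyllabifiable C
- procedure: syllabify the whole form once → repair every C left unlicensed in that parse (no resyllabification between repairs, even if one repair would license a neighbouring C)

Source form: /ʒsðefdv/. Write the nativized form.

ʒeseðefdeve

The consonants /ʒ/, /s/, /d/, /v/ cannot be parsed into a legal (C)V(C) syllable (at most one coda consonant is licensed; onsets are limited to one consonant).
Epenthesis after each stranded consonant: /ʒ/ → /ʒe/, /s/ → /se/, /d/ → /de/, /v/ → /ve/.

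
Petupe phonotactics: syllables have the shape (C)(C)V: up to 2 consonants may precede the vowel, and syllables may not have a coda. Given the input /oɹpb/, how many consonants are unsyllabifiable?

Syllabifying with onset maximization leaves /ɹ/, /p/, /b/ stranded (no codas are permitted; onsets may contain at most 2 consonants).

3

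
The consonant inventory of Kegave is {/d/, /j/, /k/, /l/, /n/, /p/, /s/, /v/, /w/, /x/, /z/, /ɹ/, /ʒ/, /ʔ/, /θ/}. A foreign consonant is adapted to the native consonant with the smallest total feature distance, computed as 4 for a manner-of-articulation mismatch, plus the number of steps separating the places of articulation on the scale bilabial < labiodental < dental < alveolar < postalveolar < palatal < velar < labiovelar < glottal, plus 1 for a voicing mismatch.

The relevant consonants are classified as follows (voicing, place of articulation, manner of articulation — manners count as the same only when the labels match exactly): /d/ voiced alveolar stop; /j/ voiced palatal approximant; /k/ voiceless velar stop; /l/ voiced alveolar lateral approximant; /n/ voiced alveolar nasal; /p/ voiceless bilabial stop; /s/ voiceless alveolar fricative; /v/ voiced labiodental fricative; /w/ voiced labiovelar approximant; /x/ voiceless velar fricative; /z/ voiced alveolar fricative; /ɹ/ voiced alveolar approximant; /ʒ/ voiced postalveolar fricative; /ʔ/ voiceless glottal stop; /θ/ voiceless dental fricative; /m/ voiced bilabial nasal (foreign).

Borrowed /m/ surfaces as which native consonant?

n

/n/ is closest: same manner (nasal), place distance 3 (bilabial→alveolar), same voicing; total 3. Next closest is /p/ at distance 5.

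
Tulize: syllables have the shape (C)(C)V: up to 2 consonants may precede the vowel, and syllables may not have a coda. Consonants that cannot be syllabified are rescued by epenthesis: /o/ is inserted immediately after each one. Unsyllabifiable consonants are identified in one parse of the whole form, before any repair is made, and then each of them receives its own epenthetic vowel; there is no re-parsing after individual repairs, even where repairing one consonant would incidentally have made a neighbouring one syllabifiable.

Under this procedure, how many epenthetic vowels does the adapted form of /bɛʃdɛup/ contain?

1

The unsyllabifiable consonants are /p/; each receives one epenthetic vowel.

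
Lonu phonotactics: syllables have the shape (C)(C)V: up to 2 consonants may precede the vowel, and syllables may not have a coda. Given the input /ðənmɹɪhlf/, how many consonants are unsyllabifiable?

4

The consonants /n/, /h/, /l/, /f/ cannot be parsed into a legal (C)(C)V syllable (no codas are permitted; onsets may contain at most 2 consonants).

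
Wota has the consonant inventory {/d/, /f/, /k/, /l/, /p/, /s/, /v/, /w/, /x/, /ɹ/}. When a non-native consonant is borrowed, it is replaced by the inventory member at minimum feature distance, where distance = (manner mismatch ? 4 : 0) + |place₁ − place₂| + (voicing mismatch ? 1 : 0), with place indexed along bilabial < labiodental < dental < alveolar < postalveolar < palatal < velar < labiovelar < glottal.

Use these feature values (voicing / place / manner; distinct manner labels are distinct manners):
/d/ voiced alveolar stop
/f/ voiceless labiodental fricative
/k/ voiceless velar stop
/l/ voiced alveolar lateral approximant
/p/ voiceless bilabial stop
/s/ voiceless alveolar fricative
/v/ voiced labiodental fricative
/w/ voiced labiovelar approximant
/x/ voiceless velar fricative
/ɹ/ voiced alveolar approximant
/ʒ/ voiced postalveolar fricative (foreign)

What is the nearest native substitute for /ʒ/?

s

/s/ is closest: same manner (fricative), place distance 1 (postalveolar→alveolar), voicing differs (+1); total 2. Next closest is /v/ at distance 3.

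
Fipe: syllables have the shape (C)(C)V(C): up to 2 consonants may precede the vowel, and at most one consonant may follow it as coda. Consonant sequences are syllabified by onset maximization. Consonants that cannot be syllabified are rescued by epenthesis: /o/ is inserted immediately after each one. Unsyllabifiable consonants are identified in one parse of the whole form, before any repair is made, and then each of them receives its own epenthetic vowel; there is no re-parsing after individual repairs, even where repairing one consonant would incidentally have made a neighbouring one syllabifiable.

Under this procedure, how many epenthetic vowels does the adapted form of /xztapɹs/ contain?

The unsyllabifiable consonants are /x/, /ɹ/, /s/; each receives one epenthetic vowel.

3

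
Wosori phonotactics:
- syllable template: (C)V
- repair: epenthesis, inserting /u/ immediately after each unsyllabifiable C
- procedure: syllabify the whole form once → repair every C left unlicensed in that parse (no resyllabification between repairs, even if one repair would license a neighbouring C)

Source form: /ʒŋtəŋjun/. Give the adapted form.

Syllabifying with onset maximization leaves /ʒ/, /ŋ/, /ŋ/, /n/ stranded (no codas are permitted; onsets are limited to one consonant).
Epenthesis after each stranded consonant: /ʒ/ → /ʒu/, /ŋ/ → /ŋu/, /ŋ/ → /ŋu/, /n/ → /nu/.

ʒuŋutəŋujunu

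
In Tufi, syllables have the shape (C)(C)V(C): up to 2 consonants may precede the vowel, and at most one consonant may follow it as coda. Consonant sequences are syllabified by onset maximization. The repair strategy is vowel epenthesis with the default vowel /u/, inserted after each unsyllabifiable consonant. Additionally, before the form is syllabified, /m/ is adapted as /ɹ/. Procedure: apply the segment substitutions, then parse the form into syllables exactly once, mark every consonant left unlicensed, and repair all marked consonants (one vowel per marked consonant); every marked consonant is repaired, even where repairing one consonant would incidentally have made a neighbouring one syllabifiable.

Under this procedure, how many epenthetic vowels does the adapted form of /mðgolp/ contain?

2

After substitution the input is /ɹðgolp/.
The unsyllabifiable consonants are /ɹ/, /p/; each receives one epenthetic vowel.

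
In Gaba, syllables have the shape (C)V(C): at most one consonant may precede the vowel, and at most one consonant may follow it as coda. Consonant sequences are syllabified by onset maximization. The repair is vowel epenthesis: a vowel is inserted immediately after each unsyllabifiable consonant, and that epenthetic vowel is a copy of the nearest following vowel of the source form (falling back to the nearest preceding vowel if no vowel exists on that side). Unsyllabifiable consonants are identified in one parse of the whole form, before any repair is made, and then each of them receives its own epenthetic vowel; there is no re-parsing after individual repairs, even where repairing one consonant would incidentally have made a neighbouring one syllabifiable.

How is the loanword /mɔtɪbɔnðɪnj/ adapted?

The consonants /j/ cannot be parsed into a legal (C)V(C) syllable (at most one coda consonant is licensed; onsets are limited to one consonant).
Epenthesis after each stranded consonant: /j/ → /jɪ/.

mɔtɪbɔnðɪnjɪ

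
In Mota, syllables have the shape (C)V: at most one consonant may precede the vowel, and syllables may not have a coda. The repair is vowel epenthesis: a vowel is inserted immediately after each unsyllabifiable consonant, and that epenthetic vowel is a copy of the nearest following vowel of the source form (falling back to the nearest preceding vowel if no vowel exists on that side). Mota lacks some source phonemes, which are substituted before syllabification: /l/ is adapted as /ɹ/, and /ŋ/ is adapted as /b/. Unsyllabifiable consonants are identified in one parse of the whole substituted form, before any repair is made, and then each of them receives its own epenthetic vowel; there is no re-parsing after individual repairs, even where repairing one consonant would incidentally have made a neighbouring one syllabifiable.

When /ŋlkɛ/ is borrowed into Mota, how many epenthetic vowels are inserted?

After substitution the input is /bɹkɛ/.
The unsyllabifiable consonants are /b/, /ɹ/; each receives one epenthetic vowel.

2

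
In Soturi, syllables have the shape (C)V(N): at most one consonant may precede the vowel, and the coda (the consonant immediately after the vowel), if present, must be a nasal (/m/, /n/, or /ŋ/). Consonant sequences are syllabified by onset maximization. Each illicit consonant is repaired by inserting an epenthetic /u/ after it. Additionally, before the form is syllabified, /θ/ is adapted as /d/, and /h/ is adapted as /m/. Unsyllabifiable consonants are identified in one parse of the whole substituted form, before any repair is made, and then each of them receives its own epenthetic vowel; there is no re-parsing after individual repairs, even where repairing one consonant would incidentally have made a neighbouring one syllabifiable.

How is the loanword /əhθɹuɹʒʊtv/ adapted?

əmduɹuɹuʒʊtuvu

Substitution: /h/ → /m/, /θ/ → /d/, giving /əmdɹuɹʒʊtv/.
Under (C)V(N), the unsyllabifiable consonants are /d/, /ɹ/, /t/, /v/ (only a nasal (/m/, /n/, or /ŋ/) is licensed in coda position; onsets are limited to one consonant).
Inserting the epenthetic vowel yields /d/ → /du/, /ɹ/ → /ɹu/, /t/ → /tu/, /v/ → /vu/.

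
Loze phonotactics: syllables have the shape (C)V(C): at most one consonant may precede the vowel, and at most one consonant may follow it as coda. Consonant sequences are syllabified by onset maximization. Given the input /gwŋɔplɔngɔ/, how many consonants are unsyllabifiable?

The consonants /g/, /w/ cannot be parsed into a legal (C)V(C) syllable (at most one coda consonant is licensed; onsets are limited to one consonant).

2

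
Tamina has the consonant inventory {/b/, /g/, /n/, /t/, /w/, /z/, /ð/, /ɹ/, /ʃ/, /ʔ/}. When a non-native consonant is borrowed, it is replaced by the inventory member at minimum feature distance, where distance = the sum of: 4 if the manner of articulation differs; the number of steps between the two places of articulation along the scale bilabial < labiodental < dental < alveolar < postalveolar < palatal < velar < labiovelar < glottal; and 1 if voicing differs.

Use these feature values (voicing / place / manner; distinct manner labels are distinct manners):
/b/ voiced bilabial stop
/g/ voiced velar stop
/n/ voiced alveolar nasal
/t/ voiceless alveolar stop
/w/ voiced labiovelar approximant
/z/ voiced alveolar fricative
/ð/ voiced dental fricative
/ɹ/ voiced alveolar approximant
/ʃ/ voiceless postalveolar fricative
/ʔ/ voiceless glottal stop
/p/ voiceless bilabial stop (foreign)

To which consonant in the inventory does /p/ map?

/b/ is closest: same manner (stop), place distance 0 (bilabial→bilabial), voicing differs (+1); total 1. Next closest is /t/ at distance 3.

b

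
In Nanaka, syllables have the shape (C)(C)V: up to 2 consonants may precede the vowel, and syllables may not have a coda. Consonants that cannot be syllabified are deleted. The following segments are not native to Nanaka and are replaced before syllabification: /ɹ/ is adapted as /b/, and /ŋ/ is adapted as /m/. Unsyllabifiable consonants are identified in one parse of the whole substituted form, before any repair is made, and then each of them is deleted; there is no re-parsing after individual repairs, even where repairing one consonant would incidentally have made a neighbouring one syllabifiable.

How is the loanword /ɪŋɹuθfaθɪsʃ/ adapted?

ɪmbuθfaθɪ

Substitution: /ŋ/ → /m/, /ɹ/ → /b/, giving /ɪmbuθfaθɪsʃ/.
Syllabifying with onset maximization leaves /s/, /ʃ/ stranded (no codas are permitted; onsets may contain at most 2 consonants).
Each unlicensed consonant is deleted: /s/, /ʃ/.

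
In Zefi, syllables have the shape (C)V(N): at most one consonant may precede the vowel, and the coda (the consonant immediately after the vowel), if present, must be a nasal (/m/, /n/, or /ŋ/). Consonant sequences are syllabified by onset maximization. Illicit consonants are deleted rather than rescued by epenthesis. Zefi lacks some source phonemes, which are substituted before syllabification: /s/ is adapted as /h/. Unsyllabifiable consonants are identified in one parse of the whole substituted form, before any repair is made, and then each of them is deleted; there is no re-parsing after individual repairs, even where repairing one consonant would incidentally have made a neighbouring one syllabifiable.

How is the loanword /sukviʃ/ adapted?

Substitution: /s/ → /h/, giving /hukviʃ/.
Under (C)V(N), the unsyllabifiable consonants are /k/, /ʃ/ (only a nasal (/m/, /n/, or /ŋ/) is licensed in coda position; onsets are limited to one consonant).
Deletion applies to /k/, /ʃ/.

huvi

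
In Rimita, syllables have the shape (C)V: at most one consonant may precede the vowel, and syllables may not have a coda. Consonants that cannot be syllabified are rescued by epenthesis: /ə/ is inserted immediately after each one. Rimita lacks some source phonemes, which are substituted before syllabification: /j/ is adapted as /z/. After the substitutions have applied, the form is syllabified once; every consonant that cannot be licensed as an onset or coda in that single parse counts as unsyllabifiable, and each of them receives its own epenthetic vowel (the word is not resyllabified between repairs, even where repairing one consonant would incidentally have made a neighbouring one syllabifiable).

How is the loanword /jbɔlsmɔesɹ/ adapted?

zəbɔləsəmɔesəɹə

Substitution: /j/ → /z/, giving /zbɔlsmɔesɹ/.
Syllabifying with onset maximization leaves /z/, /l/, /s/, /s/, /ɹ/ stranded (no codas are permitted; onsets are limited to one consonant).
Each unlicensed consonant becomes the onset of a new syllable: /z/ → /zə/, /l/ → /lə/, /s/ → /sə/, /s/ → /sə/, /ɹ/ → /ɹə/.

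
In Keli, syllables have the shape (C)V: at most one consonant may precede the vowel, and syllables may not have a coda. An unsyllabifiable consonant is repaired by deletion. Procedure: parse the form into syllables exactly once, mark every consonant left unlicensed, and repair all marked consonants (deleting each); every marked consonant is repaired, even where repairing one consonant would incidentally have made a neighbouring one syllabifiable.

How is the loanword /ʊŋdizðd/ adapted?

ʊdi

Syllabifying with onset maximization leaves /ŋ/, /z/, /ð/, /d/ stranded (no codas are permitted; onsets are limited to one consonant).
Deleting the stranded consonants removes /ŋ/, /z/, /ð/, /d/.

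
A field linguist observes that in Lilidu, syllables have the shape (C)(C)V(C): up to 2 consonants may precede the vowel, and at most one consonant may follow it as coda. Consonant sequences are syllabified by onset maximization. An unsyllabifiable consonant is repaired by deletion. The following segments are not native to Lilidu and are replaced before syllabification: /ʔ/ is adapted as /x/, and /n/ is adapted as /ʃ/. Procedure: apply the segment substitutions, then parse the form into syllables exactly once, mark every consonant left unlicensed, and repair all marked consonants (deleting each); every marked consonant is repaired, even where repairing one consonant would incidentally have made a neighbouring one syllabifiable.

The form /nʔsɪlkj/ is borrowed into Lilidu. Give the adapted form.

xsɪl

Substitution: /n/ → /ʃ/, /ʔ/ → /x/, giving /ʃxsɪlkj/.
The consonants /ʃ/, /k/, /j/ cannot be parsed into a legal (C)(C)V(C) syllable (at most one coda consonant is licensed; onsets may contain at most 2 consonants).
Deleting the stranded consonants removes /ʃ/, /k/, /j/.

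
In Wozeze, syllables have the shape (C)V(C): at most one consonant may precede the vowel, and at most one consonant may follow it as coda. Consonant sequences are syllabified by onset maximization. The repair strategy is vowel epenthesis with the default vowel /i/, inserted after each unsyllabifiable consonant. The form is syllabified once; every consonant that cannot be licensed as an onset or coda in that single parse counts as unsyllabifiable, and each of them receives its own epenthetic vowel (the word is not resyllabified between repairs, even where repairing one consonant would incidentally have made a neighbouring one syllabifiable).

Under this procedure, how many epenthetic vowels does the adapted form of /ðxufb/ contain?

2

The unsyllabifiable consonants are /ð/, /b/; each receives one epenthetic vowel.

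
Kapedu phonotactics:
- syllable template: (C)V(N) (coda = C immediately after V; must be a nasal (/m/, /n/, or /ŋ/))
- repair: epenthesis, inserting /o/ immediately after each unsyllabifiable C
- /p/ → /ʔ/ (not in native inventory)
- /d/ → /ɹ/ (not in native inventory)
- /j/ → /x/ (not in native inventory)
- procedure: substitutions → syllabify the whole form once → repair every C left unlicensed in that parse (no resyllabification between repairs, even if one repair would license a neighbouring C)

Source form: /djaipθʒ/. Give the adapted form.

ɹoxaiʔoθoʒo

Substitution: /d/ → /ɹ/, /j/ → /x/, /p/ → /ʔ/, giving /ɹxaiʔθʒ/.
Syllabifying with onset maximization leaves /ɹ/, /ʔ/, /θ/, /ʒ/ stranded (only a nasal (/m/, /n/, or /ŋ/) is licensed in coda position; onsets are limited to one consonant).
Each unlicensed consonant becomes the onset of a new syllable: /ɹ/ → /ɹo/, /ʔ/ → /ʔo/, /θ/ → /θo/, /ʒ/ → /ʒo/.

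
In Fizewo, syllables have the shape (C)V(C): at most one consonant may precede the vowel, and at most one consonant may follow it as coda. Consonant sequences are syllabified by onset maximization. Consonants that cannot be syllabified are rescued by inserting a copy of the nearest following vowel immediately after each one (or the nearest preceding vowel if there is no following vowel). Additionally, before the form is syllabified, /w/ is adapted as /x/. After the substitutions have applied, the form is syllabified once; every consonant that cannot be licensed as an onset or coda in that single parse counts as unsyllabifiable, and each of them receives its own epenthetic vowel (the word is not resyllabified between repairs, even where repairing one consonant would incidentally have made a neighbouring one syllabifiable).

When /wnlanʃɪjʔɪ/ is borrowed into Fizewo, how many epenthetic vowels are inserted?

2

After substitution the input is /xnlanʃɪjʔɪ/.
The unsyllabifiable consonants are /x/, /n/; each receives one epenthetic vowel.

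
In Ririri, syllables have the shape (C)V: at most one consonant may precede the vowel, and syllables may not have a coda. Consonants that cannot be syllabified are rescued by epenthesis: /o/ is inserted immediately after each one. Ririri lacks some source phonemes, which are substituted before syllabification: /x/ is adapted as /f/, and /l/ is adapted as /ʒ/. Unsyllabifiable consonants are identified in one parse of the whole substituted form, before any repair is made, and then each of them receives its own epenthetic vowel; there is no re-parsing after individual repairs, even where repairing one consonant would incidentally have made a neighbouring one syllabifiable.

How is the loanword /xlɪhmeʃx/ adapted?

foʒɪhomeʃofo

Substitution: /x/ → /f/, /l/ → /ʒ/, giving /fʒɪhmeʃf/.
Under (C)V, the unsyllabifiable consonants are /f/, /h/, /ʃ/, /f/ (no codas are permitted; onsets are limited to one consonant).
Epenthesis after each stranded consonant: /f/ → /fo/, /h/ → /ho/, /ʃ/ → /ʃo/, /f/ → /fo/.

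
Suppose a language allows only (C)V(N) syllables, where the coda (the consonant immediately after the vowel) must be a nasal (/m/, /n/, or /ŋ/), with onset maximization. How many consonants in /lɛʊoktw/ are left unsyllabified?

3

Syllabifying with onset maximization leaves /k/, /t/, /w/ stranded (only a nasal (/m/, /n/, or /ŋ/) is licensed in coda position; onsets are limited to one consonant).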